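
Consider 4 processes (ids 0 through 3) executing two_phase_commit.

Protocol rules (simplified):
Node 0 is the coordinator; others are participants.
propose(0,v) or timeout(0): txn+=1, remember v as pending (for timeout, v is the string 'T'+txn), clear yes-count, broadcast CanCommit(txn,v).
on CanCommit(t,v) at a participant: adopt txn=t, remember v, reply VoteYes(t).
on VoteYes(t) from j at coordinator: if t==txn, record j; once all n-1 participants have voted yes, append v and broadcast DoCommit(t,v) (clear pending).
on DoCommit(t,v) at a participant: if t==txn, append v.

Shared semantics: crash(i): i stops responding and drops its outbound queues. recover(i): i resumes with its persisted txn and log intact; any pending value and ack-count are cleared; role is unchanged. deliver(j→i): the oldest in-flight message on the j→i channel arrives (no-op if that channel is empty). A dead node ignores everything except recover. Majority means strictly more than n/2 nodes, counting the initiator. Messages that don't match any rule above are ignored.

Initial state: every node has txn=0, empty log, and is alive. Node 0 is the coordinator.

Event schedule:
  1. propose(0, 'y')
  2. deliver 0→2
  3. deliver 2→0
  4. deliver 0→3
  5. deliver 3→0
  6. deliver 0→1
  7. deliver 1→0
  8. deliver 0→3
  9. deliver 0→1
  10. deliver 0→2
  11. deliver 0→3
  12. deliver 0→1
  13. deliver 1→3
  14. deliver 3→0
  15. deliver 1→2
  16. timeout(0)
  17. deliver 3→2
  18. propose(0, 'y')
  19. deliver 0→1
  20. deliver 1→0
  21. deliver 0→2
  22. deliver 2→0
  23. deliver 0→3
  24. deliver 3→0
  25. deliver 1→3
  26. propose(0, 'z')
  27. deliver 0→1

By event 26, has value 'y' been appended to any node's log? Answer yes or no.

1. propose(0,'y'):  <0:coor t1 ->
2. deliver 0→2:  <2:part t1 ->
3. deliver 2→0:  nop
4. deliver 0→3:  <3:part t1 ->
5. deliver 3→0:  nop
6. deliver 0→1:  <1:part t1 ->
7. deliver 1→0:  <0:coor t1 y>
8. deliver 0→3:  <3:part t1 y>
9. deliver 0→1:  <1:part t1 y>
10. deliver 0→2:  <2:part t1 y>
11. deliver 0→3:  nop
12. deliver 0→1:  nop
13. deliver 1→3:  nop
14. deliver 3→0:  nop
15. deliver 1→2:  nop
16. timeout(0):  <0:coor t2 y>
17. deliver 3→2:  nop
18. propose(0,'y'):  <0:coor t3 y>
19. deliver 0→1:  <1:part t2 y>
20. deliver 1→0:  nop
21. deliver 0→2:  <2:part t2 y>
22. deliver 2→0:  nop
23. deliver 0→3:  <3:part t2 y>
24. deliver 3→0:  nop
25. deliver 1→3:  nop
26. propose(0,'z'):  <0:coor t4 y>

yes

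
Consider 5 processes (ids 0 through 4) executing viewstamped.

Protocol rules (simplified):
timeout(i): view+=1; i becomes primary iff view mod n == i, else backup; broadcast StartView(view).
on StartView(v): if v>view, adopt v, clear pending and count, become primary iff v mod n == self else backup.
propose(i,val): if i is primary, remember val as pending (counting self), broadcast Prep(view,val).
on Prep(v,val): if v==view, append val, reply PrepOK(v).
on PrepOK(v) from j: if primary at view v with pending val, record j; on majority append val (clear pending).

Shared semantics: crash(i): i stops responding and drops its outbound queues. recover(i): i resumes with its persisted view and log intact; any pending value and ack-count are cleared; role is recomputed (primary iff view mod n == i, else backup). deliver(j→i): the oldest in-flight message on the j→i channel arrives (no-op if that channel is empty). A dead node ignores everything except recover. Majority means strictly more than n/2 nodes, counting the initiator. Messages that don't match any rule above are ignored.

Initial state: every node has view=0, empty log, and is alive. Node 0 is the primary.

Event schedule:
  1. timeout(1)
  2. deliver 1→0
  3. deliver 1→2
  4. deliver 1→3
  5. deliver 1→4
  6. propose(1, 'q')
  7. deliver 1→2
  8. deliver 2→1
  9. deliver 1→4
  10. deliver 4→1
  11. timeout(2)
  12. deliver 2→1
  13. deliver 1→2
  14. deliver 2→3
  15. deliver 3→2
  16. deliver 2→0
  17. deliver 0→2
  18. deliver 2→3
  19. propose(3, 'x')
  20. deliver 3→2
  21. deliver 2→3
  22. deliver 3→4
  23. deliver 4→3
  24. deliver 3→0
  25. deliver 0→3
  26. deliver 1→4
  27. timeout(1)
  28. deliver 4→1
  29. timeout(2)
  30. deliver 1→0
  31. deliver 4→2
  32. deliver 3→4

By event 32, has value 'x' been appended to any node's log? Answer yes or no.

no

1. timeout(1):  <1:prim v1 ->
2. deliver 1→0:  <0:back v1 ->
3. deliver 1→2:  <2:back v1 ->
4. deliver 1→3:  <3:back v1 ->
5. deliver 1→4:  <4:back v1 ->
6. propose(1,'q'):  nop
7. deliver 1→2:  <2:back v1 q>
8. deliver 2→1:  nop
9. deliver 1→4:  <4:back v1 q>
10. deliver 4→1:  <1:prim v1 q>
11. timeout(2):  <2:prim v2 q>
12. deliver 2→1:  <1:back v2 q>
13. deliver 1→2:  nop
14. deliver 2→3:  <3:back v2 ->
15. deliver 3→2:  nop
16. deliver 2→0:  <0:back v2 ->
17. deliver 0→2:  nop
18. deliver 2→3:  nop
19. propose(3,'x'):  nop
20. deliver 3→2:  nop
21. deliver 2→3:  nop
22. deliver 3→4:  nop
23. deliver 4→3:  nop
24. deliver 3→0:  nop
25. deliver 0→3:  nop
26. deliver 1→4:  nop
27. timeout(1):  <1:back v3 q>
28. deliver 4→1:  nop
29. timeout(2):  <2:back v3 q>
30. deliver 1→0:  nop
31. deliver 4→2:  nop
32. deliver 3→4:  nop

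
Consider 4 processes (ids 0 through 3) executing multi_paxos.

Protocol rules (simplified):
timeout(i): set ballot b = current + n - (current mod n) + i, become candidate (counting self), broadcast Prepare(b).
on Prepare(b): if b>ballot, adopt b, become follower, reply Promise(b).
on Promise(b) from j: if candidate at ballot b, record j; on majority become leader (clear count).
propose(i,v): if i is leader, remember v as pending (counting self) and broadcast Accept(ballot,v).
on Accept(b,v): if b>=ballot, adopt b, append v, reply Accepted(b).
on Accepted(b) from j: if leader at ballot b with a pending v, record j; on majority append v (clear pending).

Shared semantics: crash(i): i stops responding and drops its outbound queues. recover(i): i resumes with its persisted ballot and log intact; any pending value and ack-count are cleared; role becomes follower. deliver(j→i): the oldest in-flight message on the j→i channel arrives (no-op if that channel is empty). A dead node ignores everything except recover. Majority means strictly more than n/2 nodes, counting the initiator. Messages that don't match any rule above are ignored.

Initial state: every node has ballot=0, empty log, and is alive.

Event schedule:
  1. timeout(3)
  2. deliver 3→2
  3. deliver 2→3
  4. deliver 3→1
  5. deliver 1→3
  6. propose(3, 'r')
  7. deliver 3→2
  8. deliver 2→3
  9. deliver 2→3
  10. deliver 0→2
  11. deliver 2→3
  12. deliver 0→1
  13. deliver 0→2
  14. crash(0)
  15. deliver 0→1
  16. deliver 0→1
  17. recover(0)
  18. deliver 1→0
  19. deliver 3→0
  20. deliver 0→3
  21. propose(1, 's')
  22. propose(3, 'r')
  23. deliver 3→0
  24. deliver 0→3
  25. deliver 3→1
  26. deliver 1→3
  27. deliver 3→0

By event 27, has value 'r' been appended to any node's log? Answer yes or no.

step 1 timeout(3): 3={cand,b=7,log=-}
step 2 deliver 3→2: 2={foll,b=7,log=-}
step 3 deliver 2→3: —
step 4 deliver 3→1: 1={foll,b=7,log=-}
step 5 deliver 1→3: 3={lead,b=7,log=-}
step 6 propose(3,'r'): —
step 7 deliver 3→2: 2={foll,b=7,log=r}
step 8 deliver 2→3: —
step 9 deliver 2→3: —
step 10 deliver 0→2: —
step 11 deliver 2→3: —
step 12 deliver 0→1: —
step 13 deliver 0→2: —
step 14 crash(0): 0={✗foll,b=0,log=-}
step 15 deliver 0→1: —
step 16 deliver 0→1: —
step 17 recover(0): 0={foll,b=0,log=-}
step 18 deliver 1→0: —
step 19 deliver 3→0: 0={foll,b=7,log=-}
step 20 deliver 0→3: —
step 21 propose(1,'s'): —
step 22 propose(3,'r'): —
step 23 deliver 3→0: 0={foll,b=7,log=r}
step 24 deliver 0→3: —
step 25 deliver 3→1: 1={foll,b=7,log=r}
step 26 deliver 1→3: 3={lead,b=7,log=r}
step 27 deliver 3→0: 0={foll,b=7,log=r,r}

yes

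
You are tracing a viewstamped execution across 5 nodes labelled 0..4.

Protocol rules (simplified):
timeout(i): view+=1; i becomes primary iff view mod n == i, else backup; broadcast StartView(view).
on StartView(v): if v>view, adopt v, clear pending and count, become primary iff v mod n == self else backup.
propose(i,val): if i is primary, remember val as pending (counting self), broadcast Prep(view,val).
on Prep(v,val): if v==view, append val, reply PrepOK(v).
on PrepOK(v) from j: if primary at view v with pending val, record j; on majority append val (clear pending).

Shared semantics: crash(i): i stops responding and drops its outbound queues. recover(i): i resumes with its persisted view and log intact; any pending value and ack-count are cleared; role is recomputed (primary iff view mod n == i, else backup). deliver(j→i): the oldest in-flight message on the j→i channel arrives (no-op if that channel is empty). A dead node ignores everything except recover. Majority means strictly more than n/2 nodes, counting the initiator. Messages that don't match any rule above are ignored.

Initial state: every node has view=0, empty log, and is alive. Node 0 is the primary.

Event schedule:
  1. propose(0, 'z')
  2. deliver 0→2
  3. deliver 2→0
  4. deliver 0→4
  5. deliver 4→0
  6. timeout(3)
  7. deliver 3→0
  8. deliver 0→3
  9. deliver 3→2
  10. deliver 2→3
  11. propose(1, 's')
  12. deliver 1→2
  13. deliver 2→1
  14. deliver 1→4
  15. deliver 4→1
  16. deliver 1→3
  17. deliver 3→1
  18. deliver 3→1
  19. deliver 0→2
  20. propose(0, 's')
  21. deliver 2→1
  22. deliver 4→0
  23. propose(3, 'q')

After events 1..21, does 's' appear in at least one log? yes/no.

no

1. propose(0,'z'):  nop
2. deliver 0→2:  <2:back v0 z>
3. deliver 2→0:  nop
4. deliver 0→4:  <4:back v0 z>
5. deliver 4→0:  <0:prim v0 z>
6. timeout(3):  <3:back v1 ->
7. deliver 3→0:  <0:back v1 z>
8. deliver 0→3:  nop
9. deliver 3→2:  <2:back v1 z>
10. deliver 2→3:  nop
11. propose(1,'s'):  nop
12. deliver 1→2:  nop
13. deliver 2→1:  nop
14. deliver 1→4:  nop
15. deliver 4→1:  nop
16. deliver 1→3:  nop
17. deliver 3→1:  <1:prim v1 ->
18. deliver 3→1:  nop
19. deliver 0→2:  nop
20. propose(0,'s'):  nop
21. deliver 2→1:  nop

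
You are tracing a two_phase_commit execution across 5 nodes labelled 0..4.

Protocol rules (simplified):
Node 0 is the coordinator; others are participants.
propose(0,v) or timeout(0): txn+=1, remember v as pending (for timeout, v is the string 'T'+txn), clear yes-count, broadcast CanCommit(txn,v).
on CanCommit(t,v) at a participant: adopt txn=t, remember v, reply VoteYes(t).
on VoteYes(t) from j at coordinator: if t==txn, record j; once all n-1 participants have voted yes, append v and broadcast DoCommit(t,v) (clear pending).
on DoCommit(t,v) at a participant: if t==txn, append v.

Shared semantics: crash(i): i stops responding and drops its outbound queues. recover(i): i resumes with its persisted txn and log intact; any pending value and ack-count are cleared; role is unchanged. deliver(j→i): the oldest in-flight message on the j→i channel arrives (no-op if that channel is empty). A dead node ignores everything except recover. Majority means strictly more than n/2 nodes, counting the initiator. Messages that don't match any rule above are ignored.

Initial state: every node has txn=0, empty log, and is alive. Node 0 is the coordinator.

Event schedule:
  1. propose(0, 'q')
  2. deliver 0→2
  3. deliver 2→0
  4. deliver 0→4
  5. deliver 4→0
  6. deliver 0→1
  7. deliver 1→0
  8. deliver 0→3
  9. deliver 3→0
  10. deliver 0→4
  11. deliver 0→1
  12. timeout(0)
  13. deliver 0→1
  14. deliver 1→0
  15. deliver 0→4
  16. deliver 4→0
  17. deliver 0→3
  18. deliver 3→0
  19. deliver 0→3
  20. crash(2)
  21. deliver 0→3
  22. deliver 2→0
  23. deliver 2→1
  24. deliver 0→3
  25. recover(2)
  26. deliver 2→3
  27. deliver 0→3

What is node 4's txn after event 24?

[1] propose(0,'q') → N0(coor t1 [-])
[2] deliver 0→2 → N2(part t1 [-])
[3] deliver 2→0 → ∅
[4] deliver 0→4 → N4(part t1 [-])
[5] deliver 4→0 → ∅
[6] deliver 0→1 → N1(part t1 [-])
[7] deliver 1→0 → ∅
[8] deliver 0→3 → N3(part t1 [-])
[9] deliver 3→0 → N0(coor t1 [q])
[10] deliver 0→4 → N4(part t1 [q])
[11] deliver 0→1 → N1(part t1 [q])
[12] timeout(0) → N0(coor t2 [q])
[13] deliver 0→1 → N1(part t2 [q])
[14] deliver 1→0 → ∅
[15] deliver 0→4 → N4(part t2 [q])
[16] deliver 4→0 → ∅
[17] deliver 0→3 → N3(part t1 [q])
[18] deliver 3→0 → ∅
[19] deliver 0→3 → N3(part t2 [q])
[20] crash(2) → N2(✗part t1 [-])
[21] deliver 0→3 → ∅
[22] deliver 2→0 → ∅
[23] deliver 2→1 → ∅
[24] deliver 0→3 → ∅

2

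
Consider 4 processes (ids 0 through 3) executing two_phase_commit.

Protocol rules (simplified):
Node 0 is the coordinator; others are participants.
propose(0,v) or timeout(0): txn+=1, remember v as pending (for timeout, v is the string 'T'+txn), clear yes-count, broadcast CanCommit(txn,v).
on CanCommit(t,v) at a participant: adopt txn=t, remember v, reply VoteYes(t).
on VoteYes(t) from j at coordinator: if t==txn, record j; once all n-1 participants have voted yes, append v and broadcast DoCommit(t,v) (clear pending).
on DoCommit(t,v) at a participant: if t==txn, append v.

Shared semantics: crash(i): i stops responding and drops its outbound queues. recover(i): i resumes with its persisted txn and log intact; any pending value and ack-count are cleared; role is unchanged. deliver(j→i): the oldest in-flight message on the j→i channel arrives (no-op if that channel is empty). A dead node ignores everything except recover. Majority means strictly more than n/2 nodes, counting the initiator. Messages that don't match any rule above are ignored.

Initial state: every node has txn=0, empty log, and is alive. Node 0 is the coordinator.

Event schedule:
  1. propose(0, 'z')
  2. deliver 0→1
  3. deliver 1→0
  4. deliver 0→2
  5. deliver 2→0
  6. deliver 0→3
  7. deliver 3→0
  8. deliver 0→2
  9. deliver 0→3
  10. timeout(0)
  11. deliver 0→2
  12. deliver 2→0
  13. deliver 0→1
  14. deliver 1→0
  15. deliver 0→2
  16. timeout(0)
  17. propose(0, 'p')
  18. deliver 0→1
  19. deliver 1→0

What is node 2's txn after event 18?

2

1. propose(0,'z'):  <0:coor t1 ->
2. deliver 0→1:  <1:part t1 ->
3. deliver 1→0:  nop
4. deliver 0→2:  <2:part t1 ->
5. deliver 2→0:  nop
6. deliver 0→3:  <3:part t1 ->
7. deliver 3→0:  <0:coor t1 z>
8. deliver 0→2:  <2:part t1 z>
9. deliver 0→3:  <3:part t1 z>
10. timeout(0):  <0:coor t2 z>
11. deliver 0→2:  <2:part t2 z>
12. deliver 2→0:  nop
13. deliver 0→1:  <1:part t1 z>
14. deliver 1→0:  nop
15. deliver 0→2:  nop
16. timeout(0):  <0:coor t3 z>
17. propose(0,'p'):  <0:coor t4 z>
18. deliver 0→1:  <1:part t2 z>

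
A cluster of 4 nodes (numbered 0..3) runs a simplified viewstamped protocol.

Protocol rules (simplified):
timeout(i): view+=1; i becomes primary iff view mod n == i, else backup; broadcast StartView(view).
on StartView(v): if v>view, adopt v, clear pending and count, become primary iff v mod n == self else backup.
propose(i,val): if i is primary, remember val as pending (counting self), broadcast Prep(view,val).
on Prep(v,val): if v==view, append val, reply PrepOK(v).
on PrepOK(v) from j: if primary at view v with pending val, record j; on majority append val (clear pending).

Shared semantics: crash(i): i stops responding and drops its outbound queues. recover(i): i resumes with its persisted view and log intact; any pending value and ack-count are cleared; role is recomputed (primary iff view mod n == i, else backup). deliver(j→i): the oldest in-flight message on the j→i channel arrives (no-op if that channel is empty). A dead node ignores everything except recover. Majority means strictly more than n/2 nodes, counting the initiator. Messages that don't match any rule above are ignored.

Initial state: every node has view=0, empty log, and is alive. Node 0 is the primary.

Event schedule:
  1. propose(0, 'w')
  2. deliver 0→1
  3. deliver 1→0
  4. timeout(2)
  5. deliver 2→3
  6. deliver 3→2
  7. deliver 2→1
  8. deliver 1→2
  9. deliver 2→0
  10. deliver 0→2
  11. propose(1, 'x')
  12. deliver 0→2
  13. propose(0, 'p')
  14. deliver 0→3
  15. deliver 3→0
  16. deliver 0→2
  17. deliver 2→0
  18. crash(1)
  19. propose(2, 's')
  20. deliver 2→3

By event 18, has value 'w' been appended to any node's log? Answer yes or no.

after 1 — propose(0,'w'): ·
after 2 — deliver 0→1: n1:back/v0/[w]
after 3 — deliver 1→0: ·
after 4 — timeout(2): n2:back/v1/[-]
after 5 — deliver 2→3: n3:back/v1/[-]
after 6 — deliver 3→2: ·
after 7 — deliver 2→1: n1:prim/v1/[w]
after 8 — deliver 1→2: ·
after 9 — deliver 2→0: n0:back/v1/[-]
after 10 — deliver 0→2: ·
after 11 — propose(1,'x'): ·
after 12 — deliver 0→2: ·
after 13 — propose(0,'p'): ·
after 14 — deliver 0→3: ·
after 15 — deliver 3→0: ·
after 16 — deliver 0→2: ·
after 17 — deliver 2→0: ·
after 18 — crash(1): n1:✗prim/v1/[w]

yes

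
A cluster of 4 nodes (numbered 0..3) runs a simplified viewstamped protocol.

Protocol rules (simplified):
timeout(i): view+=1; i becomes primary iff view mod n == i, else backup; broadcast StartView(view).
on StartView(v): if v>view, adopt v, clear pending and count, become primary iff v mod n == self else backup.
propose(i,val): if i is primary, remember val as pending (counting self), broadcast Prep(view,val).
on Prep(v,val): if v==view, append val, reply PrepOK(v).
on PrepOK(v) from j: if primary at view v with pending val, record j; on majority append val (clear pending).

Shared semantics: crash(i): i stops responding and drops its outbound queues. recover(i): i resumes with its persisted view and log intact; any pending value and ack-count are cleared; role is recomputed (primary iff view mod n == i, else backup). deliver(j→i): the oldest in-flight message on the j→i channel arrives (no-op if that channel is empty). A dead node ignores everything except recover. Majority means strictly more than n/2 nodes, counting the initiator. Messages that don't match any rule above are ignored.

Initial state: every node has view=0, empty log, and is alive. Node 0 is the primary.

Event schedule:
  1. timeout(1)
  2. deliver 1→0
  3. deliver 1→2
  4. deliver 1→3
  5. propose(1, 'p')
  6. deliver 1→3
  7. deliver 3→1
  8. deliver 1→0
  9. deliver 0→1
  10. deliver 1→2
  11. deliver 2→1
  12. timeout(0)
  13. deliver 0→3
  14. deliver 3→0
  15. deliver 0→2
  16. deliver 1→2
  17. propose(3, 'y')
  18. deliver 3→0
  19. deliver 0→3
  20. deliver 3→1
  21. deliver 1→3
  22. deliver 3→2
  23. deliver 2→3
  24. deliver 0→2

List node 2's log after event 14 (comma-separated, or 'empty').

[1] timeout(1) → N1(prim v1 [-])
[2] deliver 1→0 → N0(back v1 [-])
[3] deliver 1→2 → N2(back v1 [-])
[4] deliver 1→3 → N3(back v1 [-])
[5] propose(1,'p') → ∅
[6] deliver 1→3 → N3(back v1 [p])
[7] deliver 3→1 → ∅
[8] deliver 1→0 → N0(back v1 [p])
[9] deliver 0→1 → N1(prim v1 [p])
[10] deliver 1→2 → N2(back v1 [p])
[11] deliver 2→1 → ∅
[12] timeout(0) → N0(back v2 [p])
[13] deliver 0→3 → N3(back v2 [p])
[14] deliver 3→0 → ∅

p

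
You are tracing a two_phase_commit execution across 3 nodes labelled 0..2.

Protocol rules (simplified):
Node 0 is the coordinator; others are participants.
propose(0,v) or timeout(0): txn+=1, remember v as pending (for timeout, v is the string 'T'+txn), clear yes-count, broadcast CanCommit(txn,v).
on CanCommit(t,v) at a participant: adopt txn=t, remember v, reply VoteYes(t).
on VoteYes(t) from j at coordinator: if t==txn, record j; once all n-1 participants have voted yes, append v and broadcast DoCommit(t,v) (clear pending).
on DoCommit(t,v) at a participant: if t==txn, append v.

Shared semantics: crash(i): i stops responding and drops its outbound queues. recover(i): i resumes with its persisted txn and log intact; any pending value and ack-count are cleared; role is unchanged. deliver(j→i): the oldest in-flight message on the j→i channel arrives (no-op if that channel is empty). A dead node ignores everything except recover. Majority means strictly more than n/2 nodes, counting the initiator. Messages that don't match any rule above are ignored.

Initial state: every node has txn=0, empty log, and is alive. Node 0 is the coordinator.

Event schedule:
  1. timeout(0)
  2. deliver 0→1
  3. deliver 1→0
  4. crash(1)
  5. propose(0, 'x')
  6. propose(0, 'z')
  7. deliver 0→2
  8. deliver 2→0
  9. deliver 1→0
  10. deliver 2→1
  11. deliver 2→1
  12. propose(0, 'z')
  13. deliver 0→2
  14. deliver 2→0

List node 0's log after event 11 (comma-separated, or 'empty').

empty

after 1 — timeout(0): n0:coor/t1/[-]
after 2 — deliver 0→1: n1:part/t1/[-]
after 3 — deliver 1→0: ·
after 4 — crash(1): n1:✗part/t1/[-]
after 5 — propose(0,'x'): n0:coor/t2/[-]
after 6 — propose(0,'z'): n0:coor/t3/[-]
after 7 — deliver 0→2: n2:part/t1/[-]
after 8 — deliver 2→0: ·
after 9 — deliver 1→0: ·
after 10 — deliver 2→1: ·
after 11 — deliver 2→1: ·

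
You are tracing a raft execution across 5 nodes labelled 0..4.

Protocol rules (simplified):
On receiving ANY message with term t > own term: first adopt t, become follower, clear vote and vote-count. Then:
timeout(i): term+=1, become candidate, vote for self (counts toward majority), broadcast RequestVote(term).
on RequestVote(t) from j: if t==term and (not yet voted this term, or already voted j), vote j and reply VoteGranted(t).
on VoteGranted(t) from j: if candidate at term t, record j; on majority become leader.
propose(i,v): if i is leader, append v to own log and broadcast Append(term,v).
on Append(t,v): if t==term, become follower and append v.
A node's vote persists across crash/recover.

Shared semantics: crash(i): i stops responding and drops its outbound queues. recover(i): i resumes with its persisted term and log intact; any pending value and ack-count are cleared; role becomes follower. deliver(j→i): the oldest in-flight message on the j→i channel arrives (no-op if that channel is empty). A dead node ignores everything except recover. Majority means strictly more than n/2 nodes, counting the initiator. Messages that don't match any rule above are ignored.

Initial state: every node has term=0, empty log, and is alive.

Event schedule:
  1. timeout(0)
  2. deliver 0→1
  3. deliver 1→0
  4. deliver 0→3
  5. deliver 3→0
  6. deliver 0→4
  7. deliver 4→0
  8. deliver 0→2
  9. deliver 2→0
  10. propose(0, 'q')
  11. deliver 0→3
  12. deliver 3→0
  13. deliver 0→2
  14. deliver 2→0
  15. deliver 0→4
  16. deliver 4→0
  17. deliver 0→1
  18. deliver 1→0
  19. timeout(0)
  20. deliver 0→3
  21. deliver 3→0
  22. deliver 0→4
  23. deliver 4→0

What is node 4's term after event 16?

1

e1 timeout(0): 0[cand,t=1,-]
e2 deliver 0→1: 1[foll,t=1,-]
e3 deliver 1→0: ·
e4 deliver 0→3: 3[foll,t=1,-]
e5 deliver 3→0: 0[lead,t=1,-]
e6 deliver 0→4: 4[foll,t=1,-]
e7 deliver 4→0: ·
e8 deliver 0→2: 2[foll,t=1,-]
e9 deliver 2→0: ·
e10 propose(0,'q'): 0[lead,t=1,q]
e11 deliver 0→3: 3[foll,t=1,q]
e12 deliver 3→0: ·
e13 deliver 0→2: 2[foll,t=1,q]
e14 deliver 2→0: ·
e15 deliver 0→4: 4[foll,t=1,q]
e16 deliver 4→0: ·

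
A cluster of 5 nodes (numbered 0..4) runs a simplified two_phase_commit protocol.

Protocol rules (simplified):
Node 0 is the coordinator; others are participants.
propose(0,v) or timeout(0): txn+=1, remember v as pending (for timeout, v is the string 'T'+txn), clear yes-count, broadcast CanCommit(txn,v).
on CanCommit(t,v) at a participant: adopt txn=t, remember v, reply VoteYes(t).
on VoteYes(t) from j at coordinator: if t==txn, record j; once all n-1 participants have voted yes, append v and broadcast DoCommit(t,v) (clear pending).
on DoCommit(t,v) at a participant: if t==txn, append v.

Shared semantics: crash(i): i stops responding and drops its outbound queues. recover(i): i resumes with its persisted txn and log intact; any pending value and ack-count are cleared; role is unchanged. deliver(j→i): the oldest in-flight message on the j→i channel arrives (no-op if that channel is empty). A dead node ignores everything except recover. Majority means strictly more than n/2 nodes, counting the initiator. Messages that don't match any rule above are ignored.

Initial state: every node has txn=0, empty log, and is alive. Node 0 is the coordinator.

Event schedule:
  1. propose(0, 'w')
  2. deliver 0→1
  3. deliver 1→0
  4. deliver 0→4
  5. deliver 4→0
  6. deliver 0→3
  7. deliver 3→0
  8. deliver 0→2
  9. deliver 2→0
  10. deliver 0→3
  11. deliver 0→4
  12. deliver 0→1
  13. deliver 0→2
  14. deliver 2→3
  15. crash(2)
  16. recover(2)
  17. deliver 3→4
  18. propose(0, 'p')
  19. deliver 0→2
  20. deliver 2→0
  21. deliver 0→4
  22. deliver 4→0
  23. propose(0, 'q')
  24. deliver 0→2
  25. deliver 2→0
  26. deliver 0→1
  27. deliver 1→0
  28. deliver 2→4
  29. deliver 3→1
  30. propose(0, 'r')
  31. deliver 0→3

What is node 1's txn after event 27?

2

after 1 — propose(0,'w'): n0:coor/t1/[-]
after 2 — deliver 0→1: n1:part/t1/[-]
after 3 — deliver 1→0: ·
after 4 — deliver 0→4: n4:part/t1/[-]
after 5 — deliver 4→0: ·
after 6 — deliver 0→3: n3:part/t1/[-]
after 7 — deliver 3→0: ·
after 8 — deliver 0→2: n2:part/t1/[-]
after 9 — deliver 2→0: n0:coor/t1/[w]
after 10 — deliver 0→3: n3:part/t1/[w]
after 11 — deliver 0→4: n4:part/t1/[w]
after 12 — deliver 0→1: n1:part/t1/[w]
after 13 — deliver 0→2: n2:part/t1/[w]
after 14 — deliver 2→3: ·
after 15 — crash(2): n2:✗part/t1/[w]
after 16 — recover(2): n2:part/t1/[w]
after 17 — deliver 3→4: ·
after 18 — propose(0,'p'): n0:coor/t2/[w]
after 19 — deliver 0→2: n2:part/t2/[w]
after 20 — deliver 2→0: ·
after 21 — deliver 0→4: n4:part/t2/[w]
after 22 — deliver 4→0: ·
after 23 — propose(0,'q'): n0:coor/t3/[w]
after 24 — deliver 0→2: n2:part/t3/[w]
after 25 — deliver 2→0: ·
after 26 — deliver 0→1: n1:part/t2/[w]
after 27 — deliver 1→0: ·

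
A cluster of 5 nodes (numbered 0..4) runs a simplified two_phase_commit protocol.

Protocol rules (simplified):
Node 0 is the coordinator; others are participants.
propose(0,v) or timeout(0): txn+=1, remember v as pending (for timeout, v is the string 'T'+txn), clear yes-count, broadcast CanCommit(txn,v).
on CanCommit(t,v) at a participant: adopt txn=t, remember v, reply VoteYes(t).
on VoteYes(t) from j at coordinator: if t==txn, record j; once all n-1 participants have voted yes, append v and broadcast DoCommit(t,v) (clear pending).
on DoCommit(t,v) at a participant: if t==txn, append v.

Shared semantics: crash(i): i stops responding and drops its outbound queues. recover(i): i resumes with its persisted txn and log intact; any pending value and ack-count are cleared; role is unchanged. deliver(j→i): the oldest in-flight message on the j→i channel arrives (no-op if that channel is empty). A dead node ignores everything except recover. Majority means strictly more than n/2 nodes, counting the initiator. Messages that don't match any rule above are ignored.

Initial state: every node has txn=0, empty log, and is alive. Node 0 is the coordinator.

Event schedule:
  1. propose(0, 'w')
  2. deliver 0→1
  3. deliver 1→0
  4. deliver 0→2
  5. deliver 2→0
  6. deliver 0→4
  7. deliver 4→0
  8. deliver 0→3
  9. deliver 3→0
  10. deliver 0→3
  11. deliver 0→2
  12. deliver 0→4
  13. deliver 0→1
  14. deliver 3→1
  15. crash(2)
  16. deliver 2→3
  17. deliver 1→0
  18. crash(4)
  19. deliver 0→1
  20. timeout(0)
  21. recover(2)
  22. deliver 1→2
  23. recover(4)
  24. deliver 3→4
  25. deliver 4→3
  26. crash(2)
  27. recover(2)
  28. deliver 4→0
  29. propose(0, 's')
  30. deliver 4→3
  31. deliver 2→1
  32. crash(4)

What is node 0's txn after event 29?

1. propose(0,'w'):  <0:coor t1 ->
2. deliver 0→1:  <1:part t1 ->
3. deliver 1→0:  nop
4. deliver 0→2:  <2:part t1 ->
5. deliver 2→0:  nop
6. deliver 0→4:  <4:part t1 ->
7. deliver 4→0:  nop
8. deliver 0→3:  <3:part t1 ->
9. deliver 3→0:  <0:coor t1 w>
10. deliver 0→3:  <3:part t1 w>
11. deliver 0→2:  <2:part t1 w>
12. deliver 0→4:  <4:part t1 w>
13. deliver 0→1:  <1:part t1 w>
14. deliver 3→1:  nop
15. crash(2):  <2:✗part t1 w>
16. deliver 2→3:  nop
17. deliver 1→0:  nop
18. crash(4):  <4:✗part t1 w>
19. deliver 0→1:  nop
20. timeout(0):  <0:coor t2 w>
21. recover(2):  <2:part t1 w>
22. deliver 1→2:  nop
23. recover(4):  <4:part t1 w>
24. deliver 3→4:  nop
25. deliver 4→3:  nop
26. crash(2):  <2:✗part t1 w>
27. recover(2):  <2:part t1 w>
28. deliver 4→0:  nop
29. propose(0,'s'):  <0:coor t3 w>

3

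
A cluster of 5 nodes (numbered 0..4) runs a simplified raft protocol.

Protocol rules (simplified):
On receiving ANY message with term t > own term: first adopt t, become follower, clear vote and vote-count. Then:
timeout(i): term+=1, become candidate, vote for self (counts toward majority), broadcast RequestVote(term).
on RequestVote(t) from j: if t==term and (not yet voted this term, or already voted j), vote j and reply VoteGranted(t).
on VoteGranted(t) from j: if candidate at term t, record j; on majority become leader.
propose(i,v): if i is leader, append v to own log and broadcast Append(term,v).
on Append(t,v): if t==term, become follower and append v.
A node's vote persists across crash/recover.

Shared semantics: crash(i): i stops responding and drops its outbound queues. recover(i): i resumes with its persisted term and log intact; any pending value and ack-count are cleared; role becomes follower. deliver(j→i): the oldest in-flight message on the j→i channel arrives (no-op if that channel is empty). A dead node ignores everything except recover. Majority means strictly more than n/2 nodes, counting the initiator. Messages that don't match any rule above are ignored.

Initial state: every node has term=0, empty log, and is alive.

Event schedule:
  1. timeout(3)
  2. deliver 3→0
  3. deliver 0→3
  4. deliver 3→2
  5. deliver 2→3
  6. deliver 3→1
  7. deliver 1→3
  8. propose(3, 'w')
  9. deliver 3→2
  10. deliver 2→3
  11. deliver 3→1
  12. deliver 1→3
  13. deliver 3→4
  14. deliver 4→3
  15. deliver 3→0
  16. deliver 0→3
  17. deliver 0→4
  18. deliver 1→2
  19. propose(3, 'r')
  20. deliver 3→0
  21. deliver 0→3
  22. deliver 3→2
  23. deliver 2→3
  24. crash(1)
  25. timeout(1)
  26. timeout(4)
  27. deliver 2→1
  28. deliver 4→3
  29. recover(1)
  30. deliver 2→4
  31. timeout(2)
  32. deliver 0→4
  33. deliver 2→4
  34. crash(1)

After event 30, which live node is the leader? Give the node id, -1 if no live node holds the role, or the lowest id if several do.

e1 timeout(3): 3[cand,t=1,-]
e2 deliver 3→0: 0[foll,t=1,-]
e3 deliver 0→3: ·
e4 deliver 3→2: 2[foll,t=1,-]
e5 deliver 2→3: 3[lead,t=1,-]
e6 deliver 3→1: 1[foll,t=1,-]
e7 deliver 1→3: ·
e8 propose(3,'w'): 3[lead,t=1,w]
e9 deliver 3→2: 2[foll,t=1,w]
e10 deliver 2→3: ·
e11 deliver 3→1: 1[foll,t=1,w]
e12 deliver 1→3: ·
e13 deliver 3→4: 4[foll,t=1,-]
e14 deliver 4→3: ·
e15 deliver 3→0: 0[foll,t=1,w]
e16 deliver 0→3: ·
e17 deliver 0→4: ·
e18 deliver 1→2: ·
e19 propose(3,'r'): 3[lead,t=1,w,r]
e20 deliver 3→0: 0[foll,t=1,w,r]
e21 deliver 0→3: ·
e22 deliver 3→2: 2[foll,t=1,w,r]
e23 deliver 2→3: ·
e24 crash(1): 1[✗foll,t=1,w]
e25 timeout(1): ·
e26 timeout(4): 4[cand,t=2,-]
e27 deliver 2→1: ·
e28 deliver 4→3: 3[foll,t=2,w,r]
e29 recover(1): 1[foll,t=1,w]
e30 deliver 2→4: ·

-1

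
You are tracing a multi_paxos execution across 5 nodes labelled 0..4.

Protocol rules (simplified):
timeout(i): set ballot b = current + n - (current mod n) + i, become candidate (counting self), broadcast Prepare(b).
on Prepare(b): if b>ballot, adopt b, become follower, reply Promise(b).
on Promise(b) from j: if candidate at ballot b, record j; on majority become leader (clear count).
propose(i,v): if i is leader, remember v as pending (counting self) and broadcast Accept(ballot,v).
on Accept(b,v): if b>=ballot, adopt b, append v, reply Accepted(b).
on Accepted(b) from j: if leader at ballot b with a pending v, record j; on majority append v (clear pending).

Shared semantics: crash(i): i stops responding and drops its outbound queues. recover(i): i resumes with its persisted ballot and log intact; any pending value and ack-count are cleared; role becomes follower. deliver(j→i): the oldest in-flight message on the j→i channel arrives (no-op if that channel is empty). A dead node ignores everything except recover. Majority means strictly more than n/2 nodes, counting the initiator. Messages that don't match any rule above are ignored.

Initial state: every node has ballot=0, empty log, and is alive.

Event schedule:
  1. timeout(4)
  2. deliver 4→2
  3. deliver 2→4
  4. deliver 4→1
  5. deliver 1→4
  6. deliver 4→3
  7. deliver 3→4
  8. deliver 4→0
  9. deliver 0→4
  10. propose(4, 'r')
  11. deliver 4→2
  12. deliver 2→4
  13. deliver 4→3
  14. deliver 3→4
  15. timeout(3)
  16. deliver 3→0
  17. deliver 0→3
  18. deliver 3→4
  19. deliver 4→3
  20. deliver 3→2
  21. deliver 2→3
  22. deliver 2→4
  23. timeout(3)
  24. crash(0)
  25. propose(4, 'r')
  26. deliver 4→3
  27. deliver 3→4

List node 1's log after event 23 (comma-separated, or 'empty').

empty

[1] timeout(4) → N4(cand b9 [-])
[2] deliver 4→2 → N2(foll b9 [-])
[3] deliver 2→4 → ∅
[4] deliver 4→1 → N1(foll b9 [-])
[5] deliver 1→4 → N4(lead b9 [-])
[6] deliver 4→3 → N3(foll b9 [-])
[7] deliver 3→4 → ∅
[8] deliver 4→0 → N0(foll b9 [-])
[9] deliver 0→4 → ∅
[10] propose(4,'r') → ∅
[11] deliver 4→2 → N2(foll b9 [r])
[12] deliver 2→4 → ∅
[13] deliver 4→3 → N3(foll b9 [r])
[14] deliver 3→4 → N4(lead b9 [r])
[15] timeout(3) → N3(cand b13 [r])
[16] deliver 3→0 → N0(foll b13 [-])
[17] deliver 0→3 → ∅
[18] deliver 3→4 → N4(foll b13 [r])
[19] deliver 4→3 → N3(lead b13 [r])
[20] deliver 3→2 → N2(foll b13 [r])
[21] deliver 2→3 → ∅
[22] deliver 2→4 → ∅
[23] timeout(3) → N3(cand b18 [r])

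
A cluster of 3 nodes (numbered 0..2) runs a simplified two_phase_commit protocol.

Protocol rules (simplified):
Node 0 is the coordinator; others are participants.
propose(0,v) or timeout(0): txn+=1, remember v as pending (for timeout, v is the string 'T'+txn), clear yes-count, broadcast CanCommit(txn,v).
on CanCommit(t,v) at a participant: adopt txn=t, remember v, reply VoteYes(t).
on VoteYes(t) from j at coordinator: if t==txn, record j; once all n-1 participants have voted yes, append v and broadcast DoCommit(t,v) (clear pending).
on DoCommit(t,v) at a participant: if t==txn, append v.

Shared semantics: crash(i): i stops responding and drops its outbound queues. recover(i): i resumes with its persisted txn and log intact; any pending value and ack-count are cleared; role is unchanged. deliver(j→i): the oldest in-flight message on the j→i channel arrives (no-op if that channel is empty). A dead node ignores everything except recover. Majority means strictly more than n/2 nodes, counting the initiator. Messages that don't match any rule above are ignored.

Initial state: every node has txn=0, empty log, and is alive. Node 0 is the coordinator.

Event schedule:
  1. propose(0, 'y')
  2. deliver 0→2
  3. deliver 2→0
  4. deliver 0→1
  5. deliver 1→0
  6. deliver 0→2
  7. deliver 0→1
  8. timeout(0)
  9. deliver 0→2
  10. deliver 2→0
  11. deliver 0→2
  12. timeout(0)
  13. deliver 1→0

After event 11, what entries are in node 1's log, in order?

y

1. propose(0,'y'):  <0:coor t1 ->
2. deliver 0→2:  <2:part t1 ->
3. deliver 2→0:  nop
4. deliver 0→1:  <1:part t1 ->
5. deliver 1→0:  <0:coor t1 y>
6. deliver 0→2:  <2:part t1 y>
7. deliver 0→1:  <1:part t1 y>
8. timeout(0):  <0:coor t2 y>
9. deliver 0→2:  <2:part t2 y>
10. deliver 2→0:  nop
11. deliver 0→2:  nop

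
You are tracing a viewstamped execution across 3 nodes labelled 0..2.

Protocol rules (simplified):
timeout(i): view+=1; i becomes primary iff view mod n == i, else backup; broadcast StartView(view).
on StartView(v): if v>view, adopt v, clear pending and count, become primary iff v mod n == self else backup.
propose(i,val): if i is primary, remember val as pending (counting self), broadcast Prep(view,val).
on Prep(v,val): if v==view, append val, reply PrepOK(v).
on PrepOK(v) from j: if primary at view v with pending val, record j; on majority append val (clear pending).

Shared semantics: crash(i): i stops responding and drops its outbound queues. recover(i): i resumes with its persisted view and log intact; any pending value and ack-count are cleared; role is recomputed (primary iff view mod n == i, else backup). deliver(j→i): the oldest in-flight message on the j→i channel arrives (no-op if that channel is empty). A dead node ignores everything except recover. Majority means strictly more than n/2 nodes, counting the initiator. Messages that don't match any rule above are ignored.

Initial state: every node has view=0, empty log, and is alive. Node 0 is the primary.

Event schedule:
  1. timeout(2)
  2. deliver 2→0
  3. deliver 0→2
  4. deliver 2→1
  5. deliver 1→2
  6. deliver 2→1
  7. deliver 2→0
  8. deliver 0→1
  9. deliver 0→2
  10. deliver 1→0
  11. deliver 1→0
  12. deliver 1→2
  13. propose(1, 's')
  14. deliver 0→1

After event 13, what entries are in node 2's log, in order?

step 1 timeout(2): 2={back,v=1,log=-}
step 2 deliver 2→0: 0={back,v=1,log=-}
step 3 deliver 0→2: —
step 4 deliver 2→1: 1={prim,v=1,log=-}
step 5 deliver 1→2: —
step 6 deliver 2→1: —
step 7 deliver 2→0: —
step 8 deliver 0→1: —
step 9 deliver 0→2: —
step 10 deliver 1→0: —
step 11 deliver 1→0: —
step 12 deliver 1→2: —
step 13 propose(1,'s'): —

empty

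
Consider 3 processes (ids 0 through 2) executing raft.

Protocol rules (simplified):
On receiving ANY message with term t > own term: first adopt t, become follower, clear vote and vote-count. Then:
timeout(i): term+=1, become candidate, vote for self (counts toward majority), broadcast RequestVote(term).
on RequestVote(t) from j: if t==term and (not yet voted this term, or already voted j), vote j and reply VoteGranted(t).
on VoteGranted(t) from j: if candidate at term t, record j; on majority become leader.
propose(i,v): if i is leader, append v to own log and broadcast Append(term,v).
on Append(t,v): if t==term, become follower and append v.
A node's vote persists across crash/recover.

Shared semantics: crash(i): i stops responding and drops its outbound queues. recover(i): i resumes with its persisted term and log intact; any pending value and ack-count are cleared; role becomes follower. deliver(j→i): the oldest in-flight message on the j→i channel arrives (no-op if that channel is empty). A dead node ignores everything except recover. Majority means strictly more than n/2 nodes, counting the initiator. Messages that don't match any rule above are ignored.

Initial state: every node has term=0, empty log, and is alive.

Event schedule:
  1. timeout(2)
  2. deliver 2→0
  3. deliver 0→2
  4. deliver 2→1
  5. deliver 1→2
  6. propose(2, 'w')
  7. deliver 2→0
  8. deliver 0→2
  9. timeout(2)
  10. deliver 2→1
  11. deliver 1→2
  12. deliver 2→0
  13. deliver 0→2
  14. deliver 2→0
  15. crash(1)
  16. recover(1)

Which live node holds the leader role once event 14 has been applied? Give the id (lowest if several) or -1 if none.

[1] timeout(2) → N2(cand t1 [-])
[2] deliver 2→0 → N0(foll t1 [-])
[3] deliver 0→2 → N2(lead t1 [-])
[4] deliver 2→1 → N1(foll t1 [-])
[5] deliver 1→2 → ∅
[6] propose(2,'w') → N2(lead t1 [w])
[7] deliver 2→0 → N0(foll t1 [w])
[8] deliver 0→2 → ∅
[9] timeout(2) → N2(cand t2 [w])
[10] deliver 2→1 → N1(foll t1 [w])
[11] deliver 1→2 → ∅
[12] deliver 2→0 → N0(foll t2 [w])
[13] deliver 0→2 → N2(lead t2 [w])
[14] deliver 2→0 → ∅

2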